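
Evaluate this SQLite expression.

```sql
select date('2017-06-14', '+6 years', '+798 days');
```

Adding +6 years to 2017-06-14 gives 2023-06-14.
Applying '+798 days' to 2023-06-14: counting 798 days forward gives 2025-08-20.

2025-08-20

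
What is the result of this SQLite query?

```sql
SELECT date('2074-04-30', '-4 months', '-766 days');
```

2071-11-25

Adding -4 months to 2074-04-30 gives 2073-12-30.
Applying '-766 days' to 2073-12-30: counting 766 days back gives 2071-11-25.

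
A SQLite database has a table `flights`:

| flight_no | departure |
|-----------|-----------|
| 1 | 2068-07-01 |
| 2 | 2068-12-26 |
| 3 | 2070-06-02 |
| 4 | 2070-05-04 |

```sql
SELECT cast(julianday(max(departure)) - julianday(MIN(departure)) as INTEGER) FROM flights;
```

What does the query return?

701

MIN = 2068-07-01, MAX = 2070-06-02.
30 days remain in July 2068 after the 1st (31 − 1).
Full months from August 2068 through May 2070 contribute their day counts.
Then 2 days into June 2070.
Total: 30 + 31 + 30 + 31 + 30 + 31 + 31 + 28 + 31 + 30 + 31 + 30 + 31 + 31 + 30 + 31 + 30 + 31 + 31 + 28 + 31 + 30 + 31 + 2 = 701.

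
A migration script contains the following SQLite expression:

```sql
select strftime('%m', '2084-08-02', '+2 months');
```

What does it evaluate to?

First apply '+2 months': 2084-08-02 → 2084-10-02.
`%m` extracts the 2-digit month (01-12): 10.

10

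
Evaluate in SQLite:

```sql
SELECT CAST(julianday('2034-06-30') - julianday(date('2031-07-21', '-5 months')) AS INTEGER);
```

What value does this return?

1225

Adding -5 months to 2031-07-21 gives 2031-02-21.
7 days remain in February 2031 after the 21st (28 − 21).
Full months from March 2031 through May 2034 contribute their day counts.
Then 30 days into June 2034.
Total: 7 + 31 + 30 + 31 + 30 + 31 + 31 + 30 + 31 + 30 + 31 + 31 + 29 + 31 + 30 + 31 + 30 + 31 + 31 + 30 + 31 + 30 + 31 + 31 + 28 + 31 + 30 + 31 + 30 + 31 + 31 + 30 + 31 + 30 + 31 + 31 + 28 + 31 + 30 + 31 + 30 = 1225.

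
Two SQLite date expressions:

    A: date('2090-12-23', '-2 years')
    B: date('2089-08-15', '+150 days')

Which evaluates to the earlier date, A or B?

A = 2088-12-23.
B = 2090-01-12.
A is earlier.

A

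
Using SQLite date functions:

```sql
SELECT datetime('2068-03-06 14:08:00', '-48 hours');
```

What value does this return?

2068-03-04 14:08:00

-48 hours from 2068-03-06 14:08:00 is 2068-03-04 14:08:00 (crosses midnight).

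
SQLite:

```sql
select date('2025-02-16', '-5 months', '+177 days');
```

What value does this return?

Adding -5 months to 2025-02-16 gives 2024-09-16.
Applying '+177 days' to 2024-09-16: counting 177 days forward gives 2025-03-12.

2025-03-12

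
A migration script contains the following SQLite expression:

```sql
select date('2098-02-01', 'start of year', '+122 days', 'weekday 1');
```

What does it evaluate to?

`start of year` rewinds 2098-02-01 to 2098-01-01.
Applying '+122 days' to 2098-01-01: counting 122 days forward gives 2098-05-03.
`weekday 1` advances to the next Monday; 2098-05-03 is a Saturday, so it moves forward to 2098-05-05.

2098-05-05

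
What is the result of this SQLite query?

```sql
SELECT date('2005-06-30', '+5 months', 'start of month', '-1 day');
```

Adding +5 months to 2005-06-30 gives 2005-11-30.
`start of month` rewinds 2005-11-30 to 2005-11-01.
Going back 1 day from 2005-11-01 reaches 2005-10-31 (last day of October, 31 days).

2005-10-31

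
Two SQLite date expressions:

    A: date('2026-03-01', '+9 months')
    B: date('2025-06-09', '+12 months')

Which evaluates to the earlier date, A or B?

B

A = 2026-12-01.
B = 2026-06-09.
B is earlier.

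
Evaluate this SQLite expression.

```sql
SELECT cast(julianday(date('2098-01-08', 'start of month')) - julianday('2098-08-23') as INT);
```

-234

`start of month` rewinds 2098-01-08 to 2098-01-01.
30 days remain in January 2098 after the 1st (31 − 1).
Full months from February 2098 through July 2098 contribute their day counts.
Then 23 days into August 2098.
Total: 30 + 28 + 31 + 30 + 31 + 30 + 31 + 23 = 234.
The subtraction is earlier − later, so the result is −234 → -234.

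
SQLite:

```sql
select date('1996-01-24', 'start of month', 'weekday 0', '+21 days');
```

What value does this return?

`start of month` rewinds 1996-01-24 to 1996-01-01.
`weekday 0` advances to the next Sunday; 1996-01-01 is a Monday, so it moves forward to 1996-01-07.
Advancing 21 more days within January lands on 1996-01-28.

1996-01-28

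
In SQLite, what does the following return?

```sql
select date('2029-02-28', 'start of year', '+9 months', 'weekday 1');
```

`start of year` rewinds 2029-02-28 to 2029-01-01.
Adding +9 months to 2029-01-01 gives 2029-10-01.
`weekday 1` advances to the next Monday; 2029-10-01 is already a Monday, so it stays at 2029-10-01.

2029-10-01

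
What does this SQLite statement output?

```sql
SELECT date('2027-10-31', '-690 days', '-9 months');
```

2025-03-10

Applying '-690 days' to 2027-10-31: counting 690 days back gives 2025-12-10.
Adding -9 months to 2025-12-10 gives 2025-03-10.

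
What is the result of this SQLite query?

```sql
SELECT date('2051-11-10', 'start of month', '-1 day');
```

`start of month` rewinds 2051-11-10 to 2051-11-01.
Going back 1 day from 2051-11-01 reaches 2051-10-31 (last day of October, 31 days).

2051-10-31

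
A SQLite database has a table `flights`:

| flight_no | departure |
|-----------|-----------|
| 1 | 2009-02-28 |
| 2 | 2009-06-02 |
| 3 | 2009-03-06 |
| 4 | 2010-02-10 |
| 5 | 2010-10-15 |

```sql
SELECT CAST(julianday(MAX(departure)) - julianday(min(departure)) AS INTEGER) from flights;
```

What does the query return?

MIN = 2009-02-28, MAX = 2010-10-15.
0 days remain in February 2009 after the 28th (28 − 28).
Full months from March 2009 through September 2010 contribute their day counts.
Then 15 days into October 2010.
Total: 0 + 31 + 30 + 31 + 30 + 31 + 31 + 30 + 31 + 30 + 31 + 31 + 28 + 31 + 30 + 31 + 30 + 31 + 31 + 30 + 15 = 594.

594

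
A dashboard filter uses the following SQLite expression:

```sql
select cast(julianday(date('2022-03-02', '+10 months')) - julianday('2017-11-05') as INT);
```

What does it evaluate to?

Adding +10 months to 2022-03-02 gives 2023-01-02.
25 days remain in November 2017 after the 5th (30 − 5).
Full months from December 2017 through December 2022 contribute their day counts.
Then 2 days into January 2023.
Total: 25 + 31 + 31 + 28 + 31 + 30 + 31 + 30 + 31 + 31 + 30 + 31 + 30 + 31 + 31 + 28 + 31 + 30 + 31 + 30 + 31 + 31 + 30 + 31 + 30 + 31 + 31 + 29 + 31 + 30 + 31 + 30 + 31 + 31 + 30 + 31 + 30 + 31 + 31 + 28 + 31 + 30 + 31 + 30 + 31 + 31 + 30 + 31 + 30 + 31 + 31 + 28 + 31 + 30 + 31 + 30 + 31 + 31 + 30 + 31 + 30 + 31 + 2 = 1884.

1884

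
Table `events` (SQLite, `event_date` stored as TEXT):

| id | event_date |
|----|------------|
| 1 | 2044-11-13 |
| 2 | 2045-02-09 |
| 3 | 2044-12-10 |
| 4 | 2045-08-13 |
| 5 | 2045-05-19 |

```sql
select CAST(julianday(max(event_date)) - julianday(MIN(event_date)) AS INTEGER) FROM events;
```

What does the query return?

MIN = 2044-11-13, MAX = 2045-08-13.
17 days remain in November 2044 after the 13th (30 − 13).
Full months from December 2044 through July 2045 contribute their day counts.
Then 13 days into August 2045.
Total: 17 + 31 + 31 + 28 + 31 + 30 + 31 + 30 + 31 + 13 = 273.

273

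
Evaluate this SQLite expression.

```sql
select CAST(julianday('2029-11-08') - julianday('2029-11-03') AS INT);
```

5

Both dates are in November 2029: 8 − 3 = 5.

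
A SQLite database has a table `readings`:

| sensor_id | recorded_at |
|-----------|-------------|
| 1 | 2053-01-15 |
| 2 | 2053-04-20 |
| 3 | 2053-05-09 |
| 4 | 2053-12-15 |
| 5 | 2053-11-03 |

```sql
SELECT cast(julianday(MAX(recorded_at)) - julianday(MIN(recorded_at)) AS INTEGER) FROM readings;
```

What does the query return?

334

MIN = 2053-01-15, MAX = 2053-12-15.
16 days remain in January 2053 after the 15th (31 − 15).
Full months from February 2053 through November 2053 contribute their day counts.
Then 15 days into December 2053.
Total: 16 + 28 + 31 + 30 + 31 + 30 + 31 + 31 + 30 + 31 + 30 + 15 = 334.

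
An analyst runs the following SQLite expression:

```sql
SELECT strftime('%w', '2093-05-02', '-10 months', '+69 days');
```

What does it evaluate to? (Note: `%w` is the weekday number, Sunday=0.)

First apply '-10 months', '+69 days': 2093-05-02 → 2092-09-09.
2092-09-09 is a Tuesday; with Sunday=0 that is 2.

2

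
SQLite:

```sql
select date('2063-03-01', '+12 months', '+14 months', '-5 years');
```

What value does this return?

2060-05-01

Adding +12 months to 2063-03-01 gives 2064-03-01.
Adding +14 months to 2064-03-01 gives 2065-05-01.
Adding -5 years to 2065-05-01 gives 2060-05-01.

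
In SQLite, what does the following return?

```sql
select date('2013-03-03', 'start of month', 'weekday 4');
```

`start of month` rewinds 2013-03-03 to 2013-03-01.
`weekday 4` advances to the next Thursday; 2013-03-01 is a Friday, so it moves forward to 2013-03-07.

2013-03-07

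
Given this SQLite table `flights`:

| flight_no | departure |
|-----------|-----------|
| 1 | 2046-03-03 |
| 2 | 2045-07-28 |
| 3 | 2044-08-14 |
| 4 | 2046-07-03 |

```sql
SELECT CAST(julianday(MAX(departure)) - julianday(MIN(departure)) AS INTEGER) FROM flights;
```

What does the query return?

MIN = 2044-08-14, MAX = 2046-07-03.
17 days remain in August 2044 after the 14th (31 − 14).
Full months from September 2044 through June 2046 contribute their day counts.
Then 3 days into July 2046.
Total: 17 + 30 + 31 + 30 + 31 + 31 + 28 + 31 + 30 + 31 + 30 + 31 + 31 + 30 + 31 + 30 + 31 + 31 + 28 + 31 + 30 + 31 + 30 + 3 = 688.

688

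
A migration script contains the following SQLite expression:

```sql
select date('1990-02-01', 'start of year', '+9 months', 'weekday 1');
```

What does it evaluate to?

`start of year` rewinds 1990-02-01 to 1990-01-01.
Adding +9 months to 1990-01-01 gives 1990-10-01.
`weekday 1` advances to the next Monday; 1990-10-01 is already a Monday, so it stays at 1990-10-01.

1990-10-01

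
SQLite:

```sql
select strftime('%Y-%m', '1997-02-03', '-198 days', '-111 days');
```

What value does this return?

1996-03

First apply '-198 days', '-111 days': 1997-02-03 → 1996-03-31.
`%Y-%m` extracts the year-month: 1996-03.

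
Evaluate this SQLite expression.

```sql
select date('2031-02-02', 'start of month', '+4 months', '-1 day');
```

2031-05-31

`start of month` rewinds 2031-02-02 to 2031-02-01.
Adding +4 months to 2031-02-01 gives 2031-06-01.
Going back 1 day from 2031-06-01 reaches 2031-05-31 (last day of May, 31 days).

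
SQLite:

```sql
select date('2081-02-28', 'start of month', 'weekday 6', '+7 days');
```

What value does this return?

2081-02-08

`start of month` rewinds 2081-02-28 to 2081-02-01.
`weekday 6` advances to the next Saturday; 2081-02-01 is already a Saturday, so it stays at 2081-02-01.
Advancing 7 more days within February lands on 2081-02-08.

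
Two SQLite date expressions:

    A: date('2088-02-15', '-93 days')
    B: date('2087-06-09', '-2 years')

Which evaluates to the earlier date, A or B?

B

A = 2087-11-14.
B = 2085-06-09.
B is earlier.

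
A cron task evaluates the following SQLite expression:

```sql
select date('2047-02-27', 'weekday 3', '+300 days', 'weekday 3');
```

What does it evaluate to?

2047-12-25

`weekday 3` advances to the next Wednesday; 2047-02-27 is already a Wednesday, so it stays at 2047-02-27.
Applying '+300 days' to 2047-02-27: counting 300 days forward gives 2047-12-24.
`weekday 3` advances to the next Wednesday; 2047-12-24 is a Tuesday, so it moves forward to 2047-12-25.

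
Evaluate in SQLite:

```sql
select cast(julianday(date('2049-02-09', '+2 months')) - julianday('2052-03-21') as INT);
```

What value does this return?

-1077

Adding +2 months to 2049-02-09 gives 2049-04-09.
21 days remain in April 2049 after the 9th (30 − 9).
Full months from May 2049 through February 2052 contribute their day counts.
Then 21 days into March 2052.
Total: 21 + 31 + 30 + 31 + 31 + 30 + 31 + 30 + 31 + 31 + 28 + 31 + 30 + 31 + 30 + 31 + 31 + 30 + 31 + 30 + 31 + 31 + 28 + 31 + 30 + 31 + 30 + 31 + 31 + 30 + 31 + 30 + 31 + 31 + 29 + 21 = 1077.
The subtraction is earlier − later, so the result is −1077 → -1077.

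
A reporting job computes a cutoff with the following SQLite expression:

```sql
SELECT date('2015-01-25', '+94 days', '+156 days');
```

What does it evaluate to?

2015-10-02

Applying '+94 days' to 2015-01-25: counting 94 days forward gives 2015-04-29.
Applying '+156 days' to 2015-04-29: counting 156 days forward gives 2015-10-02.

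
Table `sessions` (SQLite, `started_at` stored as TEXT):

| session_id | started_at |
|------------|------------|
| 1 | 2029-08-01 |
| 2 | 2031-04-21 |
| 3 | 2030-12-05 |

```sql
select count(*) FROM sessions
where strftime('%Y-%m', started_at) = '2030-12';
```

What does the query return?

Rows with year-month 2030-12: 2030-12-05 → 1.

1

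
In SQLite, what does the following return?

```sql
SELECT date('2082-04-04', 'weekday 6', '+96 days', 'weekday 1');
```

`weekday 6` advances to the next Saturday; 2082-04-04 is already a Saturday, so it stays at 2082-04-04.
Applying '+96 days' to 2082-04-04: counting 96 days forward gives 2082-07-09.
`weekday 1` advances to the next Monday; 2082-07-09 is a Thursday, so it moves forward to 2082-07-13.

2082-07-13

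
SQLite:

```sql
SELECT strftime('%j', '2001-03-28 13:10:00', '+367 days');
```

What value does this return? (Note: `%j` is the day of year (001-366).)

089

First apply '+367 days': 2001-03-28 13:10:00 → 2002-03-30 13:10:00.
Day-of-year for 2002-03-30: days since 2002-01-01 inclusive = 89, zero-padded to 089.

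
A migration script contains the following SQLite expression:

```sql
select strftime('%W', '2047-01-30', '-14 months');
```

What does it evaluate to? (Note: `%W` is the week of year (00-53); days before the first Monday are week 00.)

First apply '-14 months': 2047-01-30 → 2045-11-30.
2045-11-30 is a Thursday. SQLite's %W counts Mondays since the year started; the result is 48.

48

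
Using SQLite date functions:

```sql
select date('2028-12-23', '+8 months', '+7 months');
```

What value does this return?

Adding +8 months to 2028-12-23 gives 2029-08-23.
Adding +7 months to 2029-08-23 gives 2030-03-23.

2030-03-23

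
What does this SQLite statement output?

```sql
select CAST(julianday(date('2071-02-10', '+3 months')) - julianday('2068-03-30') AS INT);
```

Adding +3 months to 2071-02-10 gives 2071-05-10.
1 day remains in March 2068 after the 30th (31 − 30).
Full months from April 2068 through April 2071 contribute their day counts.
Then 10 days into May 2071.
Total: 1 + 30 + 31 + 30 + 31 + 31 + 30 + 31 + 30 + 31 + 31 + 28 + 31 + 30 + 31 + 30 + 31 + 31 + 30 + 31 + 30 + 31 + 31 + 28 + 31 + 30 + 31 + 30 + 31 + 31 + 30 + 31 + 30 + 31 + 31 + 28 + 31 + 30 + 10 = 1136.

1136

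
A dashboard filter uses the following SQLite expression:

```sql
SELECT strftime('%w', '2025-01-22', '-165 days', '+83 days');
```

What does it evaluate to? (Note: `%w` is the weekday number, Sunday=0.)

First apply '-165 days', '+83 days': 2025-01-22 → 2024-11-01.
2024-11-01 is a Friday; with Sunday=0 that is 5.

5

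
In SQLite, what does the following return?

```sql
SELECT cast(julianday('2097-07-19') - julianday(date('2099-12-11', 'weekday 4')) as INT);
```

`weekday 4` advances to the next Thursday; 2099-12-11 is a Friday, so it moves forward to 2099-12-17.
12 days remain in July 2097 after the 19th (31 − 19).
Full months from August 2097 through November 2099 contribute their day counts.
Then 17 days into December 2099.
Total: 12 + 31 + 30 + 31 + 30 + 31 + 31 + 28 + 31 + 30 + 31 + 30 + 31 + 31 + 30 + 31 + 30 + 31 + 31 + 28 + 31 + 30 + 31 + 30 + 31 + 31 + 30 + 31 + 30 + 17 = 881.
The subtraction is earlier − later, so the result is −881 → -881.

-881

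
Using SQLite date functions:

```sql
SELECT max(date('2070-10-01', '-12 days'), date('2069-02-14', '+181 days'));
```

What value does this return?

2070-09-19

date('2070-10-01', '-12 days') → 2070-09-19.
date('2069-02-14', '+181 days') → 2069-08-14.
Later of the two is 2070-09-19.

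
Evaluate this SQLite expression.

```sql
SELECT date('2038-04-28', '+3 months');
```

Adding +3 months to 2038-04-28 gives 2038-07-28.

2038-07-28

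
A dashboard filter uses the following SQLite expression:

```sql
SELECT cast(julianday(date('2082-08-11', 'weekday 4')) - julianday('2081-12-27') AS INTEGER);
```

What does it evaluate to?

229

`weekday 4` advances to the next Thursday; 2082-08-11 is a Tuesday, so it moves forward to 2082-08-13.
4 days remain in December 2081 after the 27th (31 − 27).
Full months from January 2082 through July 2082 contribute their day counts.
Then 13 days into August 2082.
Total: 4 + 31 + 28 + 31 + 30 + 31 + 30 + 31 + 13 = 229.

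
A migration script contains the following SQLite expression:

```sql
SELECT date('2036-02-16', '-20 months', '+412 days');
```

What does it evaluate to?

Adding -20 months to 2036-02-16 gives 2034-06-16.
Applying '+412 days' to 2034-06-16: counting 412 days forward gives 2035-08-02.

2035-08-02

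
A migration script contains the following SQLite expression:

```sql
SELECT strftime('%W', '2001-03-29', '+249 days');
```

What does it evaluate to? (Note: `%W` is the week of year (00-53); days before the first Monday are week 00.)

49

First apply '+249 days': 2001-03-29 → 2001-12-03.
2001-12-03 is a Monday. SQLite's %W counts Mondays since the year started; the result is 49.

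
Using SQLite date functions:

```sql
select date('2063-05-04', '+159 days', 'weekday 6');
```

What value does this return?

Applying '+159 days' to 2063-05-04: counting 159 days forward gives 2063-10-10.
`weekday 6` advances to the next Saturday; 2063-10-10 is a Wednesday, so it moves forward to 2063-10-13.

2063-10-13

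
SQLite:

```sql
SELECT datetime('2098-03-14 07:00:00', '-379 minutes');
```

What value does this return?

379 minutes = 6h 19m; -379 minutes from 2098-03-14 07:00:00 is 2098-03-14 00:41:00.

2098-03-14 00:41:00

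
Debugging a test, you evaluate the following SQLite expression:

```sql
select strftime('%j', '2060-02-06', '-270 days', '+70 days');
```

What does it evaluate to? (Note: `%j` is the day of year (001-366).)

First apply '-270 days', '+70 days': 2060-02-06 → 2059-07-21.
Day-of-year for 2059-07-21: days since 2059-01-01 inclusive = 202, zero-padded to 202.

202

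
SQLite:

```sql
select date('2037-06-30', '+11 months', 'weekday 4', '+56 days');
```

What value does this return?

2038-07-29

Adding +11 months to 2037-06-30 gives 2038-05-30.
`weekday 4` advances to the next Thursday; 2038-05-30 is a Sunday, so it moves forward to 2038-06-03.
Applying '+56 days' to 2038-06-03: counting 56 days forward gives 2038-07-29.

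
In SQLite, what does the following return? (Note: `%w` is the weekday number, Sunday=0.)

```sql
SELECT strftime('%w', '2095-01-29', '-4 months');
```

First apply '-4 months': 2095-01-29 → 2094-09-29.
2094-09-29 is a Wednesday; with Sunday=0 that is 3.

3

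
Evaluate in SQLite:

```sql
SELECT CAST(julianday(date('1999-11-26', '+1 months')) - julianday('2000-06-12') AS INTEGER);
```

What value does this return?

Adding +1 month to 1999-11-26 gives 1999-12-26.
5 days remain in December 1999 after the 26th (31 − 26).
January 2000: 31 days.
February 2000: 29 days (leap year).
March 2000: 31 days.
April 2000: 30 days.
May 2000: 31 days.
Then 12 days into June 2000.
Total: 5 + 31 + 29 + 31 + 30 + 31 + 12 = 169.
The subtraction is earlier − later, so the result is −169 → -169.

-169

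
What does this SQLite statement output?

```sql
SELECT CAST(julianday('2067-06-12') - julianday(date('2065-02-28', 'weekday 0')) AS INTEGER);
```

833

`weekday 0` advances to the next Sunday; 2065-02-28 is a Saturday, so it moves forward to 2065-03-01.
30 days remain in March 2065 after the 1st (31 − 1).
Full months from April 2065 through May 2067 contribute their day counts.
Then 12 days into June 2067.
Total: 30 + 30 + 31 + 30 + 31 + 31 + 30 + 31 + 30 + 31 + 31 + 28 + 31 + 30 + 31 + 30 + 31 + 31 + 30 + 31 + 30 + 31 + 31 + 28 + 31 + 30 + 31 + 12 = 833.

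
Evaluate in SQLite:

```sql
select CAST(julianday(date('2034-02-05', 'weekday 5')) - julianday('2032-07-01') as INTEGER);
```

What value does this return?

589

`weekday 5` advances to the next Friday; 2034-02-05 is a Sunday, so it moves forward to 2034-02-10.
30 days remain in July 2032 after the 1st (31 − 1).
Full months from August 2032 through January 2034 contribute their day counts.
Then 10 days into February 2034.
Total: 30 + 31 + 30 + 31 + 30 + 31 + 31 + 28 + 31 + 30 + 31 + 30 + 31 + 31 + 30 + 31 + 30 + 31 + 31 + 10 = 589.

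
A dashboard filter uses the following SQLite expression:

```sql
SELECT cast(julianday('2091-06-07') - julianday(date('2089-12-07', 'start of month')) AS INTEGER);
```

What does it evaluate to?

553

`start of month` rewinds 2089-12-07 to 2089-12-01.
30 days remain in December 2089 after the 1st (31 − 1).
Full months from January 2090 through May 2091 contribute their day counts.
Then 7 days into June 2091.
Total: 30 + 31 + 28 + 31 + 30 + 31 + 30 + 31 + 31 + 30 + 31 + 30 + 31 + 31 + 28 + 31 + 30 + 31 + 7 = 553.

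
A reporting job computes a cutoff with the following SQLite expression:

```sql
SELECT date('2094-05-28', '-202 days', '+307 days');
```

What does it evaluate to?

Applying '-202 days' to 2094-05-28: counting 202 days back gives 2093-11-07.
Applying '+307 days' to 2093-11-07: counting 307 days forward gives 2094-09-10.

2094-09-10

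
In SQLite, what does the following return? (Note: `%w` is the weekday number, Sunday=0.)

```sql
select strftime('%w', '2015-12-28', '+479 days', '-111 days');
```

5

First apply '+479 days', '-111 days': 2015-12-28 → 2016-12-30.
2016-12-30 is a Friday; with Sunday=0 that is 5.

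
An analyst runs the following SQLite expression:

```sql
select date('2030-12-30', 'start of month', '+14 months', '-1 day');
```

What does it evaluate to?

`start of month` rewinds 2030-12-30 to 2030-12-01.
Adding +14 months to 2030-12-01 gives 2032-02-01.
Going back 1 day from 2032-02-01 reaches 2032-01-31 (last day of January, 31 days).

2032-01-31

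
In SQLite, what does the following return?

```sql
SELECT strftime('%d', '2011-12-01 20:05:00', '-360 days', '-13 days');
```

23

First apply '-360 days', '-13 days': 2011-12-01 20:05:00 → 2010-11-23 20:05:00.
`%d` extracts the 2-digit day of month: 23.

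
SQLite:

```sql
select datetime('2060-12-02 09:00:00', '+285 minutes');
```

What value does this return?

2060-12-02 13:45:00

285 minutes = 4h 45m; +285 minutes from 2060-12-02 09:00:00 is 2060-12-02 13:45:00.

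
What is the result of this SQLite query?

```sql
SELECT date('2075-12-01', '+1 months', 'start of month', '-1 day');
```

2075-12-31

Adding +1 month to 2075-12-01 gives 2076-01-01.
`start of month` rewinds 2076-01-01 to 2076-01-01.
Going back 1 day from 2076-01-01 reaches 2075-12-31 (last day of December, 31 days).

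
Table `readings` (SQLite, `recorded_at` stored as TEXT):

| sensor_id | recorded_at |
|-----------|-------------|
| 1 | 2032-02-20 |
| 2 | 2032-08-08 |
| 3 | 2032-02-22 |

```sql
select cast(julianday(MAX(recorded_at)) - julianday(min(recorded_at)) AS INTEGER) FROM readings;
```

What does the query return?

170

MIN = 2032-02-20, MAX = 2032-08-08.
9 days remain in February 2032 after the 20th (29 − 20).
March 2032: 31 days.
April 2032: 30 days.
May 2032: 31 days.
June 2032: 30 days.
July 2032: 31 days.
Then 8 days into August 2032.
Total: 9 + 31 + 30 + 31 + 30 + 31 + 8 = 170.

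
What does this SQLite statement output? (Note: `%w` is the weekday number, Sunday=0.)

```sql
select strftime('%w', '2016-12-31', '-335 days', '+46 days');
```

4

First apply '-335 days', '+46 days': 2016-12-31 → 2016-03-17.
2016-03-17 is a Thursday; with Sunday=0 that is 4.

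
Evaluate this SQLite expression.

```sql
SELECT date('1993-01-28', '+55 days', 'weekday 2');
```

1993-03-30

Applying '+55 days' to 1993-01-28: counting 55 days forward gives 1993-03-24.
`weekday 2` advances to the next Tuesday; 1993-03-24 is a Wednesday, so it moves forward to 1993-03-30.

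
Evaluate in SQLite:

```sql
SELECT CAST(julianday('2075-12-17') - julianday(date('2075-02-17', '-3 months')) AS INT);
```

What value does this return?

395

Adding -3 months to 2075-02-17 gives 2074-11-17.
13 days remain in November 2074 after the 17th (30 − 17).
Full months from December 2074 through November 2075 contribute their day counts.
Then 17 days into December 2075.
Total: 13 + 31 + 31 + 28 + 31 + 30 + 31 + 30 + 31 + 31 + 30 + 31 + 30 + 17 = 395.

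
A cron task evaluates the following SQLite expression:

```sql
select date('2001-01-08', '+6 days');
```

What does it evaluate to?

Advancing 6 more days within January lands on 2001-01-14.

2001-01-14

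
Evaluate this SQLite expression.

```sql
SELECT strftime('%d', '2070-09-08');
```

`%d` extracts the 2-digit day of month: 08.

08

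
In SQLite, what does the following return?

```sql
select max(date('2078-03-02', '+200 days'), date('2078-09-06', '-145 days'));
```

2078-09-18

date('2078-03-02', '+200 days') → 2078-09-18.
date('2078-09-06', '-145 days') → 2078-04-14.
Later of the two is 2078-09-18.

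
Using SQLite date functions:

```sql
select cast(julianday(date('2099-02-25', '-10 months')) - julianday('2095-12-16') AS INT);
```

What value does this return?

Adding -10 months to 2099-02-25 gives 2098-04-25.
15 days remain in December 2095 after the 16th (31 − 16).
Full months from January 2096 through March 2098 contribute their day counts.
Then 25 days into April 2098.
Total: 15 + 31 + 29 + 31 + 30 + 31 + 30 + 31 + 31 + 30 + 31 + 30 + 31 + 31 + 28 + 31 + 30 + 31 + 30 + 31 + 31 + 30 + 31 + 30 + 31 + 31 + 28 + 31 + 25 = 861.

861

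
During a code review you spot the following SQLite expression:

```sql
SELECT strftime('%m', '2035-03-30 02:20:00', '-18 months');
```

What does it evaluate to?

09

First apply '-18 months': 2035-03-30 02:20:00 → 2033-09-30 02:20:00.
`%m` extracts the 2-digit month (01-12): 09.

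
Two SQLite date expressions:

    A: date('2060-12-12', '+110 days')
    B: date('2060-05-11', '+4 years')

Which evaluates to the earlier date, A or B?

A

A = 2061-04-01.
B = 2064-05-11.
A is earlier.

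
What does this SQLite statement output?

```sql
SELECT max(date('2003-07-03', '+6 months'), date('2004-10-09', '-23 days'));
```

2004-09-16

date('2003-07-03', '+6 months') → 2004-01-03.
date('2004-10-09', '-23 days') → 2004-09-16.
Later of the two is 2004-09-16.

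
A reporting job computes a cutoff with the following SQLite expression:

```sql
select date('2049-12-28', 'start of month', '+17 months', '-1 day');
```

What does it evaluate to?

2051-04-30

`start of month` rewinds 2049-12-28 to 2049-12-01.
Adding +17 months to 2049-12-01 gives 2051-05-01.
Going back 1 day from 2051-05-01 reaches 2051-04-30 (last day of April, 30 days).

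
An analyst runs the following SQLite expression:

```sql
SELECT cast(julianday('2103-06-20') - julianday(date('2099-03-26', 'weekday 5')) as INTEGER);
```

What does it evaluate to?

`weekday 5` advances to the next Friday; 2099-03-26 is a Thursday, so it moves forward to 2099-03-27.
4 days remain in March 2099 after the 27th (31 − 27).
Full months from April 2099 through May 2103 contribute their day counts.
Then 20 days into June 2103.
Total: 4 + 30 + 31 + 30 + 31 + 31 + 30 + 31 + 30 + 31 + 31 + 28 + 31 + 30 + 31 + 30 + 31 + 31 + 30 + 31 + 30 + 31 + 31 + 28 + 31 + 30 + 31 + 30 + 31 + 31 + 30 + 31 + 30 + 31 + 31 + 28 + 31 + 30 + 31 + 30 + 31 + 31 + 30 + 31 + 30 + 31 + 31 + 28 + 31 + 30 + 31 + 20 = 1545.

1545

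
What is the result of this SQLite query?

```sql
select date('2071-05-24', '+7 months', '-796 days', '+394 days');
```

2070-11-17

Adding +7 months to 2071-05-24 gives 2071-12-24.
Applying '-796 days' to 2071-12-24: counting 796 days back gives 2069-10-19.
Applying '+394 days' to 2069-10-19: counting 394 days forward gives 2070-11-17.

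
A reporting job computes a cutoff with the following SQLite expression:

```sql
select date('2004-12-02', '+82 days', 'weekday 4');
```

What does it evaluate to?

Applying '+82 days' to 2004-12-02: counting 82 days forward gives 2005-02-22.
`weekday 4` advances to the next Thursday; 2005-02-22 is a Tuesday, so it moves forward to 2005-02-24.

2005-02-24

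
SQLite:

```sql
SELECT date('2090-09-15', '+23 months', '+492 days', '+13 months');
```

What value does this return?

Adding +23 months to 2090-09-15 gives 2092-08-15.
Applying '+492 days' to 2092-08-15: counting 492 days forward gives 2093-12-20.
Adding +13 months to 2093-12-20 gives 2095-01-20.

2095-01-20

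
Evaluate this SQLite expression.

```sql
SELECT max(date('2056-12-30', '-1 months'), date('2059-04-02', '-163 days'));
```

date('2056-12-30', '-1 months') → 2056-11-30.
date('2059-04-02', '-163 days') → 2058-10-21.
Later of the two is 2058-10-21.

2058-10-21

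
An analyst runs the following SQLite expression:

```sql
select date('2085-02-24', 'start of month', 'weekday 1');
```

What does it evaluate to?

`start of month` rewinds 2085-02-24 to 2085-02-01.
`weekday 1` advances to the next Monday; 2085-02-01 is a Thursday, so it moves forward to 2085-02-05.

2085-02-05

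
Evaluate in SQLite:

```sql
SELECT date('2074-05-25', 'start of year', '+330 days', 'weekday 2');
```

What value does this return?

`start of year` rewinds 2074-05-25 to 2074-01-01.
Applying '+330 days' to 2074-01-01: counting 330 days forward gives 2074-11-27.
`weekday 2` advances to the next Tuesday; 2074-11-27 is already a Tuesday, so it stays at 2074-11-27.

2074-11-27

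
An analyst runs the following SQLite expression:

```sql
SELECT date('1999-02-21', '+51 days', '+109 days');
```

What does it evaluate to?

Applying '+51 days' to 1999-02-21: counting 51 days forward gives 1999-04-13.
Applying '+109 days' to 1999-04-13: counting 109 days forward gives 1999-07-31.

1999-07-31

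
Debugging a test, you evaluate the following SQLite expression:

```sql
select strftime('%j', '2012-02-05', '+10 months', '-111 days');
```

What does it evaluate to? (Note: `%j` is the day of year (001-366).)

First apply '+10 months', '-111 days': 2012-02-05 → 2012-08-16.
Day-of-year for 2012-08-16: days since 2012-01-01 inclusive = 229, zero-padded to 229.

229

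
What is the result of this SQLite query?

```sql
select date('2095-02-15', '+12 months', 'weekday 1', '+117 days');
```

2096-06-16

Adding +12 months to 2095-02-15 gives 2096-02-15.
`weekday 1` advances to the next Monday; 2096-02-15 is a Wednesday, so it moves forward to 2096-02-20.
Applying '+117 days' to 2096-02-20: counting 117 days forward gives 2096-06-16.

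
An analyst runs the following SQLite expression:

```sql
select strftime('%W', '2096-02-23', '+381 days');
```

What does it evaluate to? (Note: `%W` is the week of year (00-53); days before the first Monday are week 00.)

09

First apply '+381 days': 2096-02-23 → 2097-03-10.
2097-03-10 is a Sunday. SQLite's %W counts Mondays since the year started; the result is 09.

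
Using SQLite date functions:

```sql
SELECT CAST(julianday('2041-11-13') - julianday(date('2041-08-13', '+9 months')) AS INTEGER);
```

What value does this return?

-181

Adding +9 months to 2041-08-13 gives 2042-05-13.
17 days remain in November 2041 after the 13th (30 − 13).
December 2041: 31 days.
January 2042: 31 days.
February 2042: 28 days.
March 2042: 31 days.
April 2042: 30 days.
Then 13 days into May 2042.
Total: 17 + 31 + 31 + 28 + 31 + 30 + 13 = 181.
The subtraction is earlier − later, so the result is −181 → -181.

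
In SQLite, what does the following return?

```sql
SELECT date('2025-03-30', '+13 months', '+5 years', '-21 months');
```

Adding +13 months to 2025-03-30 gives 2026-04-30.
Adding +5 years to 2026-04-30 gives 2031-04-30.
Adding -21 months to 2031-04-30 gives 2029-07-30.

2029-07-30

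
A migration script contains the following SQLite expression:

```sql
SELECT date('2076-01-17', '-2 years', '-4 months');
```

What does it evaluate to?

Adding -2 years to 2076-01-17 gives 2074-01-17.
Adding -4 months to 2074-01-17 gives 2073-09-17.

2073-09-17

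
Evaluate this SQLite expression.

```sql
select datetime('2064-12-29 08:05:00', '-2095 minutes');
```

2095 minutes = 34h 55m; -2095 minutes from 2064-12-29 08:05:00 is 2064-12-27 21:10:00 (crosses midnight).

2064-12-27 21:10:00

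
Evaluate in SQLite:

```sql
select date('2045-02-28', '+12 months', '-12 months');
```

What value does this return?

Adding +12 months to 2045-02-28 gives 2046-02-28.
Adding -12 months to 2046-02-28 gives 2045-02-28.

2045-02-28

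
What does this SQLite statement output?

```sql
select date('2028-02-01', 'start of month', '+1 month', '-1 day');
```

`start of month` rewinds 2028-02-01 to 2028-02-01.
Adding +1 month to 2028-02-01 gives 2028-03-01.
Going back 1 day from 2028-03-01 reaches 2028-02-29 (last day of February, 29 days).

2028-02-29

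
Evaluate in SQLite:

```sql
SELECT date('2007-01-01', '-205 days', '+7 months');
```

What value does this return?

Applying '-205 days' to 2007-01-01: counting 205 days back gives 2006-06-10.
Adding +7 months to 2006-06-10 gives 2007-01-10.

2007-01-10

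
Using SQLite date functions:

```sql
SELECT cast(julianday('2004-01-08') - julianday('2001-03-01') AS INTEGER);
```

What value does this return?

30 days remain in March 2001 after the 1st (31 − 1).
Full months from April 2001 through December 2003 contribute their day counts.
Then 8 days into January 2004.
Total: 30 + 30 + 31 + 30 + 31 + 31 + 30 + 31 + 30 + 31 + 31 + 28 + 31 + 30 + 31 + 30 + 31 + 31 + 30 + 31 + 30 + 31 + 31 + 28 + 31 + 30 + 31 + 30 + 31 + 31 + 30 + 31 + 30 + 31 + 8 = 1043.

1043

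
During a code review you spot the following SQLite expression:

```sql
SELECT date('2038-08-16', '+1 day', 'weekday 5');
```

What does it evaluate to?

Advancing 1 more day within August lands on 2038-08-17.
`weekday 5` advances to the next Friday; 2038-08-17 is a Tuesday, so it moves forward to 2038-08-20.

2038-08-20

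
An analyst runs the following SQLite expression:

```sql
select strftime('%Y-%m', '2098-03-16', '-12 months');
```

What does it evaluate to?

First apply '-12 months': 2098-03-16 → 2097-03-16.
`%Y-%m` extracts the year-month: 2097-03.

2097-03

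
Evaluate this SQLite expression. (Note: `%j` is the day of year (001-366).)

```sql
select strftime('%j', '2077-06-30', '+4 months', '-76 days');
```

227

First apply '+4 months', '-76 days': 2077-06-30 → 2077-08-15.
Day-of-year for 2077-08-15: days since 2077-01-01 inclusive = 227, zero-padded to 227.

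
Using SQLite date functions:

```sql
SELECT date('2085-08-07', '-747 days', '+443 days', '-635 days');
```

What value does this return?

2083-01-11

Applying '-747 days' to 2085-08-07: counting 747 days back gives 2083-07-22.
Applying '+443 days' to 2083-07-22: counting 443 days forward gives 2084-10-07.
Applying '-635 days' to 2084-10-07: counting 635 days back gives 2083-01-11.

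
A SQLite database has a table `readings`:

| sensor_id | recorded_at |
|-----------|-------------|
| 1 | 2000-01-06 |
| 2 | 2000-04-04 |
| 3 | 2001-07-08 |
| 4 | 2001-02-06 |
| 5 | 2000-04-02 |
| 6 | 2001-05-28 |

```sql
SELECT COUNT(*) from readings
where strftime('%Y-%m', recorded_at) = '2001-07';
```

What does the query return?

1

Rows with year-month 2001-07: 2001-07-08 → 1.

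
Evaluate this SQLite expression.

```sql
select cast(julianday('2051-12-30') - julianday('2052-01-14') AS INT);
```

1 day remains in December 2051 after the 30th (31 − 30).
Then 14 days into January 2052.
Total: 1 + 14 = 15.
The subtraction is earlier − later, so the result is −15 → -15.

-15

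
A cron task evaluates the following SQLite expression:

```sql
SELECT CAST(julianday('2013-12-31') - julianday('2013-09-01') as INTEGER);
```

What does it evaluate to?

29 days remain in September 2013 after the 1st (30 − 1).
October 2013: 31 days.
November 2013: 30 days.
Then 31 days into December 2013.
Total: 29 + 31 + 30 + 31 = 121.

121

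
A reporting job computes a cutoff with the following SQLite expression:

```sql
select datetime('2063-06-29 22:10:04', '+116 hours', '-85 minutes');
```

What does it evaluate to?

2063-07-04 16:45:04

+116 hours from 2063-06-29 22:10:04 is 2063-07-04 18:10:04 (crosses midnight).
85 minutes = 1h 25m; -85 minutes from 2063-07-04 18:10:04 is 2063-07-04 16:45:04.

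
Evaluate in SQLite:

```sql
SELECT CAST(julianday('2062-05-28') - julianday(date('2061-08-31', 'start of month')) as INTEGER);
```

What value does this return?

300

`start of month` rewinds 2061-08-31 to 2061-08-01.
30 days remain in August 2061 after the 1st (31 − 1).
Full months from September 2061 through April 2062 contribute their day counts.
Then 28 days into May 2062.
Total: 30 + 30 + 31 + 30 + 31 + 31 + 28 + 31 + 30 + 28 = 300.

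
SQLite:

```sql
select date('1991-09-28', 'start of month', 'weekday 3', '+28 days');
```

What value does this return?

`start of month` rewinds 1991-09-28 to 1991-09-01.
`weekday 3` advances to the next Wednesday; 1991-09-01 is a Sunday, so it moves forward to 1991-09-04.
September 1991 has 30 days; 26 remain after the 4th, so 27 days reach 1991-10-01.
Advancing 1 more day within October lands on 1991-10-02.

1991-10-02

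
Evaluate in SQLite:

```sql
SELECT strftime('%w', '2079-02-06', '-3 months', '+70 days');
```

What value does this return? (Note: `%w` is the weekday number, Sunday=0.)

0

First apply '-3 months', '+70 days': 2079-02-06 → 2079-01-15.
2079-01-15 is a Sunday; with Sunday=0 that is 0.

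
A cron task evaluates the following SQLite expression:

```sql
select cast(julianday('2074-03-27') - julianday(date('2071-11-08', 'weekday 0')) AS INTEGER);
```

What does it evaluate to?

`weekday 0` advances to the next Sunday; 2071-11-08 is already a Sunday, so it stays at 2071-11-08.
22 days remain in November 2071 after the 8th (30 − 8).
Full months from December 2071 through February 2074 contribute their day counts.
Then 27 days into March 2074.
Total: 22 + 31 + 31 + 29 + 31 + 30 + 31 + 30 + 31 + 31 + 30 + 31 + 30 + 31 + 31 + 28 + 31 + 30 + 31 + 30 + 31 + 31 + 30 + 31 + 30 + 31 + 31 + 28 + 27 = 870.

870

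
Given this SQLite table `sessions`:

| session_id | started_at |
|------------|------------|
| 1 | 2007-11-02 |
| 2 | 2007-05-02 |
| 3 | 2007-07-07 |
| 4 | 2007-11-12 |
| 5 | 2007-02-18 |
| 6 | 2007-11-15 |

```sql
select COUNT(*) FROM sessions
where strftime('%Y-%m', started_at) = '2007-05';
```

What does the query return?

1

Rows with year-month 2007-05: 2007-05-02 → 1.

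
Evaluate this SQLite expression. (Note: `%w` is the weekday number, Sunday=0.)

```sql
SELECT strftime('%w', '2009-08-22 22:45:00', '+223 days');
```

5

First apply '+223 days': 2009-08-22 22:45:00 → 2010-04-02 22:45:00.
2010-04-02 is a Friday; with Sunday=0 that is 5.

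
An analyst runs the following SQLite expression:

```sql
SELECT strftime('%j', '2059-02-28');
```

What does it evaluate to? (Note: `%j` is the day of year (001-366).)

Day-of-year for 2059-02-28: days since 2059-01-01 inclusive = 59, zero-padded to 059.

059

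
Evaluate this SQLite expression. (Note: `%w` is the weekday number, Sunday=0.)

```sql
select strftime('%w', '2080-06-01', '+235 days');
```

First apply '+235 days': 2080-06-01 → 2081-01-22.
2081-01-22 is a Wednesday; with Sunday=0 that is 3.

3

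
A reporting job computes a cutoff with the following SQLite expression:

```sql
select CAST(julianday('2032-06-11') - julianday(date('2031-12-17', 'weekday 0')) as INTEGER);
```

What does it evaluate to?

`weekday 0` advances to the next Sunday; 2031-12-17 is a Wednesday, so it moves forward to 2031-12-21.
10 days remain in December 2031 after the 21st (31 − 21).
January 2032: 31 days.
February 2032: 29 days (leap year).
March 2032: 31 days.
April 2032: 30 days.
May 2032: 31 days.
Then 11 days into June 2032.
Total: 10 + 31 + 29 + 31 + 30 + 31 + 11 = 173.

173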